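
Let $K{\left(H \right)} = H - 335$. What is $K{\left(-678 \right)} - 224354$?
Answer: $-225367$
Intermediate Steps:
$K{\left(H \right)} = -335 + H$ ($K{\left(H \right)} = H - 335 = -335 + H$)
$K{\left(-678 \right)} - 224354 = \left(-335 - 678\right) - 224354 = -1013 - 224354 = -225367$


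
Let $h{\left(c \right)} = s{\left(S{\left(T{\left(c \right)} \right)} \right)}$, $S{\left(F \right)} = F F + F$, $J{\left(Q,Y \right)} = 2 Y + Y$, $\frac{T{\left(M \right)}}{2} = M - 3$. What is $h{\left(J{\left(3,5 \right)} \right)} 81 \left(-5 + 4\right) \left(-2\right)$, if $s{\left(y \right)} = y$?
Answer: $97200$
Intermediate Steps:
$T{\left(M \right)} = -6 + 2 M$ ($T{\left(M \right)} = 2 \left(M - 3\right) = 2 \left(-3 + M\right) = -6 + 2 M$)
$J{\left(Q,Y \right)} = 3 Y$
$S{\left(F \right)} = F + F^{2}$ ($S{\left(F \right)} = F^{2} + F = F + F^{2}$)
$h{\left(c \right)} = \left(-6 + 2 c\right) \left(-5 + 2 c\right)$ ($h{\left(c \right)} = \left(-6 + 2 c\right) \left(1 + \left(-6 + 2 c\right)\right) = \left(-6 + 2 c\right) \left(-5 + 2 c\right)$)
$h{\left(J{\left(3,5 \right)} \right)} 81 \left(-5 + 4\right) \left(-2\right) = 2 \left(-5 + 2 \cdot 3 \cdot 5\right) \left(-3 + 3 \cdot 5\right) 81 \left(-5 + 4\right) \left(-2\right) = 2 \left(-5 + 2 \cdot 15\right) \left(-3 + 15\right) 81 \left(\left(-1\right) \left(-2\right)\right) = 2 \left(-5 + 30\right) 12 \cdot 81 \cdot 2 = 2 \cdot 25 \cdot 12 \cdot 162 = 600 \cdot 162 = 97200$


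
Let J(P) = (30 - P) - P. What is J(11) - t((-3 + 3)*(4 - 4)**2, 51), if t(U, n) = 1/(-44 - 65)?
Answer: 873/109 ≈ 8.0092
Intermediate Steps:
J(P) = 30 - 2*P
t(U, n) = -1/109 (t(U, n) = 1/(-109) = -1/109)
J(11) - t((-3 + 3)*(4 - 4)**2, 51) = (30 - 2*11) - 1*(-1/109) = (30 - 22) + 1/109 = 8 + 1/109 = 873/109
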